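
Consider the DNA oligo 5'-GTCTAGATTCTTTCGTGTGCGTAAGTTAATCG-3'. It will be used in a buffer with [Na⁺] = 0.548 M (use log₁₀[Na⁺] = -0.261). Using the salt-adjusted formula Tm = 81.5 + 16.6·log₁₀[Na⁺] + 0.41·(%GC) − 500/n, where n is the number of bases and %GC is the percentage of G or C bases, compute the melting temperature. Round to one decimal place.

Length n = 32. C=5, A=6, T=13, G=8
G+C = 13, so %GC = 13/32 × 100 = 40.625%
Salt term: 16.6 × (-0.261) = -4.333
GC term: 0.41 × 40.625 = 16.656; length term: −500/32 = −15.625
Tm = 81.5 + (-4.333) + 16.656 − 15.625 = 78.198 → 78.2°C

78.2°C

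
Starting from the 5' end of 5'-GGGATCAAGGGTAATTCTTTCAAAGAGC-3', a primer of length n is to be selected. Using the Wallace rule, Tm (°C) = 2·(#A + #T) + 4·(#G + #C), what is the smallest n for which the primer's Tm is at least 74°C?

First 26 bases: GGGATCAAGGGTAATTCTTTCAAAGA → Tm = 72°C (< 74°C)
First 27 bases: GGGATCAAGGGTAATTCTTTCAAAGAG → Tm = 76°C (≥ 74°C)
Each additional base adds 2°C (A/T) or 4°C (G/C), so Tm is non-decreasing in n; n = 27 is the first length to reach 74°C.

n = 27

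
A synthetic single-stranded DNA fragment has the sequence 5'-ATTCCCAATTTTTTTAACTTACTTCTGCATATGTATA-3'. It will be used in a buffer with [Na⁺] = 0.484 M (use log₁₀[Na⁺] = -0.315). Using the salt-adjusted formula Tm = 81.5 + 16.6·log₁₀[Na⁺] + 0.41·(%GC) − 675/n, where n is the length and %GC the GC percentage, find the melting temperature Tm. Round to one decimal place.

68.0°C

Length n = 37. Base counts: T=18, G=2, A=10, C=7
G+C = 9, so %GC = 9/37 × 100 = 24.324%
Salt term: 16.6 × (-0.315) = -5.229
GC term: 0.41 × 24.324 = 9.973; length term: −675/37 = −18.243
Tm = 81.5 + (-5.229) + 9.973 − 18.243 = 68.001 → 68.0°C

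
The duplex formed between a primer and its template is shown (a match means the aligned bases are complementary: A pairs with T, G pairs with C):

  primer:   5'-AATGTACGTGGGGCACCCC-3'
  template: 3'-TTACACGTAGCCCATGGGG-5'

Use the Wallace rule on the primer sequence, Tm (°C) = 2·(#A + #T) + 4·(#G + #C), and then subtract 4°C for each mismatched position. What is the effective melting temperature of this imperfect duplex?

46°C

Primer base counts: A=4, T=3, G=6, C=6 → A+T=7, G+C=12
Perfect-match Tm = 2(7) + 4(12) = 14 + 48 = 62°C
Mismatches (positions where the bases are not complementary): 4 (at positions 6, 8, 10, 14)
Effective Tm = 62 − 4×4 = 62 − 16 = 46°C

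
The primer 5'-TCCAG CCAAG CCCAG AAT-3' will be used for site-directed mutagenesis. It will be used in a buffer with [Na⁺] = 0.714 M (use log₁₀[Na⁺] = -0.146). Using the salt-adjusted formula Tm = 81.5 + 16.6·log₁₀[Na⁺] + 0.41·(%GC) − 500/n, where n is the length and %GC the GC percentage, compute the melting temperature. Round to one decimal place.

Length n = 18. Base counts: T=2, A=6, C=7, G=3
G+C = 10, so %GC = 10/18 × 100 = 55.556%
Salt term: 16.6 × (-0.146) = -2.424
GC term: 0.41 × 55.556 = 22.778; length term: −500/18 = −27.778
Tm = 81.5 + (-2.424) + 22.778 − 27.778 = 74.076 → 74.1°C

74.1°C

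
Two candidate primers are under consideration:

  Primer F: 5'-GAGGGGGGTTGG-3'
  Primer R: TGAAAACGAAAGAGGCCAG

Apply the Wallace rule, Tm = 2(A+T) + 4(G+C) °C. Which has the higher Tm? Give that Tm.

Primer F: A+T=3, G+C=9 → Tm = 2(3)+4(9) = 42°C
Primer R: A+T=10, G+C=9 → Tm = 2(10)+4(9) = 56°C
42°C vs 56°C → primer R is higher.

Primer R, 56°C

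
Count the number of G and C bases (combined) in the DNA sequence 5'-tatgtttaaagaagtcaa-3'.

4

A=8, T=6, G=3, C=1
Total G or C: 3 + 1 = 4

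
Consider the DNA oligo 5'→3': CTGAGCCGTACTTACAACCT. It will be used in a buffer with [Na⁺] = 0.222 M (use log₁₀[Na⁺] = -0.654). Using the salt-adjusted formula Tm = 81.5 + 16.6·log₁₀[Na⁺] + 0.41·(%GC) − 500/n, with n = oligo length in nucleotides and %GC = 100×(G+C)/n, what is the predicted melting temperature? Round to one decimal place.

Length n = 20. A=5, T=5, G=3, C=7
G+C = 10, so %GC = 10/20 × 100 = 50%
Salt term: 16.6 × (-0.654) = -10.856
GC term: 0.41 × 50 = 20.5; length term: −500/20 = −25
Tm = 81.5 + (-10.856) + 20.5 − 25 = 66.144 → 66.1°C

66.1°C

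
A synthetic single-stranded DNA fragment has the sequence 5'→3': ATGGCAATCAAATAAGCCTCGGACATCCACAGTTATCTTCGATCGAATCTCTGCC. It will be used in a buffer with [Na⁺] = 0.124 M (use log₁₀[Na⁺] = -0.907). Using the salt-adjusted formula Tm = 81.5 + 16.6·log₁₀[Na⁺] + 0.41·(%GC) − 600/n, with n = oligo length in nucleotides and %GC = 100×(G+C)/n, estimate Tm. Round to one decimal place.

Length n = 55. Counting bases: C=16, T=14, A=16, G=9
G+C = 25, so %GC = 25/55 × 100 = 45.455%
Salt term: 16.6 × (-0.907) = -15.056
GC term: 0.41 × 45.455 = 18.637; length term: −600/55 = −10.909
Tm = 81.5 + (-15.056) + 18.637 − 10.909 = 74.172 → 74.2°C

74.2°C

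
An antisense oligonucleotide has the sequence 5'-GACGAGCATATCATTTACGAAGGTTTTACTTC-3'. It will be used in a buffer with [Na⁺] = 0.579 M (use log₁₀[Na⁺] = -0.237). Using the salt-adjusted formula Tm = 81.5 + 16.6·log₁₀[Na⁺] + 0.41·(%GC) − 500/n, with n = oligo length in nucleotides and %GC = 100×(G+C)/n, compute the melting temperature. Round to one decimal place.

Length n = 32. Base counts: G=6, T=11, A=9, C=6
G+C = 12, so %GC = 12/32 × 100 = 37.5%
Salt term: 16.6 × (-0.237) = -3.934
GC term: 0.41 × 37.5 = 15.375; length term: −500/32 = −15.625
Tm = 81.5 + (-3.934) + 15.375 − 15.625 = 77.316 → 77.3°C

77.3°C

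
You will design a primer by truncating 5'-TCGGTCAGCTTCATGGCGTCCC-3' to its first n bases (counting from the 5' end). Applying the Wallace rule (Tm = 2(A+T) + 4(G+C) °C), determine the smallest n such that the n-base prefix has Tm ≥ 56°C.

First 17 bases: TCGGTCAGCTTCATGGC → Tm = 54°C (< 56°C)
First 18 bases: TCGGTCAGCTTCATGGCG → Tm = 58°C (≥ 56°C)
Each additional base adds 2°C (A/T) or 4°C (G/C), so Tm is non-decreasing in n; n = 18 is the first length to reach 56°C.

n = 18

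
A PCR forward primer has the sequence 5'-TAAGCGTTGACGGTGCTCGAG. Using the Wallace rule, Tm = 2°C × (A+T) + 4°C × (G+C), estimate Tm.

66°C

Counting bases: T=5, A=4, C=4, G=8
AT pairs contribute 9, GC pairs contribute 12.
Tm = 2(9) + 4(12) = 18 + 48 = 66°C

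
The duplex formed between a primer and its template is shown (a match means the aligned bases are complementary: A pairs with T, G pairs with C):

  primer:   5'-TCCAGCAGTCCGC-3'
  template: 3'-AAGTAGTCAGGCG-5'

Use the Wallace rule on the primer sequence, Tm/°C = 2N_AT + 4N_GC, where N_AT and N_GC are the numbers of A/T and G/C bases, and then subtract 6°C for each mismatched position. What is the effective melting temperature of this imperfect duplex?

Primer base counts: A=2, T=2, G=3, C=6 → A+T=4, G+C=9
Perfect-match Tm = 2(4) + 4(9) = 8 + 36 = 44°C
Mismatches (positions where the bases are not complementary): 2 (at positions 2, 5)
Effective Tm = 44 − 2×6 = 44 − 12 = 32°C

32°C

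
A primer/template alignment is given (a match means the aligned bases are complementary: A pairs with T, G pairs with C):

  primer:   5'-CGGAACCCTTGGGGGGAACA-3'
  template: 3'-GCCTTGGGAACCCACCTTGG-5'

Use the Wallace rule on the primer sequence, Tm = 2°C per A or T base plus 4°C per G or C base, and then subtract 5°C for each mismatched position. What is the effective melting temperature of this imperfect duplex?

56°C

Primer base counts: A=5, T=2, G=8, C=5 → A+T=7, G+C=13
Perfect-match Tm = 2(7) + 4(13) = 14 + 52 = 66°C
Mismatches (positions where the bases are not complementary): 2 (at positions 14, 20)
Effective Tm = 66 − 2×5 = 66 − 10 = 56°C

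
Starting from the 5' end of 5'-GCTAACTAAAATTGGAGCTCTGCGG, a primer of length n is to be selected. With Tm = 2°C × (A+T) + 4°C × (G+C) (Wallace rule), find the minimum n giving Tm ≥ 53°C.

First 19 bases: GCTAACTAAAATTGGAGCT → Tm = 52°C (< 53°C)
First 20 bases: GCTAACTAAAATTGGAGCTC → Tm = 56°C (≥ 53°C)
Since every base adds ≥2°C, Tm only increases with n, so the threshold is first crossed at n = 20.

n = 20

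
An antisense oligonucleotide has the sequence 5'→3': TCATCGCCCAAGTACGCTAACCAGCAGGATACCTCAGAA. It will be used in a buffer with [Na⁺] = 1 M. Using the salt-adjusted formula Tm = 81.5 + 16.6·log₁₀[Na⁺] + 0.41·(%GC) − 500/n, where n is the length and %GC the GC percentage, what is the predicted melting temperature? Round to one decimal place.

89.7°C

Length n = 39. Base counts: A=13, G=7, C=13, T=6
G+C = 20, so %GC = 20/39 × 100 = 51.282%
Salt term: 16.6 × (0) = 0
GC term: 0.41 × 51.282 = 21.026; length term: −500/39 = −12.821
Tm = 81.5 + (0) + 21.026 − 12.821 = 89.705 → 89.7°C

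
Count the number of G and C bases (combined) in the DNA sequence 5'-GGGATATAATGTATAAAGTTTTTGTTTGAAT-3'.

Scanning the sequence gives T=14, C=0, G=7, A=10.
G+C = 7 + 0 = 7

7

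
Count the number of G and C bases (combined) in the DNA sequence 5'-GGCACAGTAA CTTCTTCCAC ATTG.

11

T=7, C=7, A=6, G=4
G+C = 4 + 7 = 11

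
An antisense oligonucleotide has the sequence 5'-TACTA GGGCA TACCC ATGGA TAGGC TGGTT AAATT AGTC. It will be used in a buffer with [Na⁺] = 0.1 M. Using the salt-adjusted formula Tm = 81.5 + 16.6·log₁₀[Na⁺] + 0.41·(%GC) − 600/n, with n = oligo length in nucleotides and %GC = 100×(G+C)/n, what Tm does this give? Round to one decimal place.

67.4°C

Length n = 39. Counting bases: C=7, T=11, G=10, A=11
G+C = 17, so %GC = 17/39 × 100 = 43.59%
Salt term: 16.6 × (-1) = -16.6
GC term: 0.41 × 43.59 = 17.872; length term: −600/39 = −15.385
Tm = 81.5 + (-16.6) + 17.872 − 15.385 = 67.387 → 67.4°C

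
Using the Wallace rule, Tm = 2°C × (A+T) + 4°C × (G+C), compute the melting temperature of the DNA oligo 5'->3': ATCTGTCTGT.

28°C

Base counts: C=2, A=1, G=2, T=5
So N_AT = 6 and N_GC = 4.
Tm = 2(6) + 4(4) = 12 + 16 = 28°C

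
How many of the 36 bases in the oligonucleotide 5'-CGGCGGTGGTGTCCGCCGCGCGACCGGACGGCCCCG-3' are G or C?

Scanning the sequence gives T=3, G=16, A=2, C=15.
Total G or C: 16 + 15 = 31

31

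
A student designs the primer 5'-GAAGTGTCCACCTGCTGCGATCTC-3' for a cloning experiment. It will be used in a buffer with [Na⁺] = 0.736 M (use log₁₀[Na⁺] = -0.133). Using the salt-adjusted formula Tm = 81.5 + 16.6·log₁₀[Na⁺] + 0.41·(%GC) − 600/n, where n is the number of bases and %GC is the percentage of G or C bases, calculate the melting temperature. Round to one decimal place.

Length n = 24. Counting bases: A=4, T=6, G=6, C=8
G+C = 14, so %GC = 14/24 × 100 = 58.333%
Salt term: 16.6 × (-0.133) = -2.208
GC term: 0.41 × 58.333 = 23.917; length term: −600/24 = −25
Tm = 81.5 + (-2.208) + 23.917 − 25 = 78.209 → 78.2°C

78.2°C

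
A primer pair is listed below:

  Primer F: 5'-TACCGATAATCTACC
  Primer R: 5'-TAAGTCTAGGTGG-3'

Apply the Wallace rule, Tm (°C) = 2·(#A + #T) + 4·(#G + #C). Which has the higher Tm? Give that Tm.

Primer F: A+T=9, G+C=6 → Tm = 2(9)+4(6) = 42°C
Primer R: A+T=7, G+C=6 → Tm = 2(7)+4(6) = 38°C
42°C vs 38°C → primer F is higher.

Primer F, 42°C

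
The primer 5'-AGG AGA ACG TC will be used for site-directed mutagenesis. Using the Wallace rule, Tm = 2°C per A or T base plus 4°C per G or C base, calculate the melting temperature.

Scanning the sequence gives T=1, A=4, G=4, C=2.
So N_AT = 5 and N_GC = 6.
Tm = 4·6 + 2·5 = 24 + 10 = 34°C

34°C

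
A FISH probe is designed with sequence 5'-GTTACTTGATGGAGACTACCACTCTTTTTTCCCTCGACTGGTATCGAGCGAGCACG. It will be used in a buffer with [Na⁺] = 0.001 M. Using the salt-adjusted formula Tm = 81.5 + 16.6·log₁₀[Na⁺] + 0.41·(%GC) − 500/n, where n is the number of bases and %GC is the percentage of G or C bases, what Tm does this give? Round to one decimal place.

Length n = 56. Counting bases: A=11, G=13, T=17, C=15
G+C = 28, so %GC = 28/56 × 100 = 50%
Salt term: 16.6 × (-3) = -49.8
GC term: 0.41 × 50 = 20.5; length term: −500/56 = −8.929
Tm = 81.5 + (-49.8) + 20.5 − 8.929 = 43.271 → 43.3°C

43.3°C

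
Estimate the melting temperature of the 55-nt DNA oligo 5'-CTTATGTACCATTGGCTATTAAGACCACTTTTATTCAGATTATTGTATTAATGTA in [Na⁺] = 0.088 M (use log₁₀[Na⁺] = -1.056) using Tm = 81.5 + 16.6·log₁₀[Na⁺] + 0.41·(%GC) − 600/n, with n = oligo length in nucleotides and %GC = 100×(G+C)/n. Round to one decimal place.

Length n = 55. Scanning the sequence gives C=8, G=7, A=16, T=24.
G+C = 15, so %GC = 15/55 × 100 = 27.273%
Salt term: 16.6 × (-1.056) = -17.53
GC term: 0.41 × 27.273 = 11.182; length term: −600/55 = −10.909
Tm = 81.5 + (-17.53) + 11.182 − 10.909 = 64.243 → 64.2°C

64.2°C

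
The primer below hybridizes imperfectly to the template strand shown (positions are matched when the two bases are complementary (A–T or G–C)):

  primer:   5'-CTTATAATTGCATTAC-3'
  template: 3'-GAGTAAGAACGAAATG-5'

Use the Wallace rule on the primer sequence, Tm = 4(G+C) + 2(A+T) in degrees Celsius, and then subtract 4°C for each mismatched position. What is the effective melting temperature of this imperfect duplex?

Primer base counts: A=5, T=7, G=1, C=3 → A+T=12, G+C=4
Perfect-match Tm = 2(12) + 4(4) = 24 + 16 = 40°C
Mismatches (positions where the bases are not complementary): 4 (at positions 3, 6, 7, 12)
Effective Tm = 40 − 4×4 = 40 − 16 = 24°C

24°C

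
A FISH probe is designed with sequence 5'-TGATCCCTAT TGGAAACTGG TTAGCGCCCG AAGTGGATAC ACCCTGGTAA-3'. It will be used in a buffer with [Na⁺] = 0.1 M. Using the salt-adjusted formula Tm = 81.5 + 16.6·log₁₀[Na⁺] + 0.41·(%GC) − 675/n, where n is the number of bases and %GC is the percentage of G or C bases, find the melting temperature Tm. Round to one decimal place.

71.9°C

Length n = 50. Base counts: G=13, T=12, A=13, C=12
G+C = 25, so %GC = 25/50 × 100 = 50%
Salt term: 16.6 × (-1) = -16.6
GC term: 0.41 × 50 = 20.5; length term: −675/50 = −13.5
Tm = 81.5 + (-16.6) + 20.5 − 13.5 = 71.9 → 71.9°C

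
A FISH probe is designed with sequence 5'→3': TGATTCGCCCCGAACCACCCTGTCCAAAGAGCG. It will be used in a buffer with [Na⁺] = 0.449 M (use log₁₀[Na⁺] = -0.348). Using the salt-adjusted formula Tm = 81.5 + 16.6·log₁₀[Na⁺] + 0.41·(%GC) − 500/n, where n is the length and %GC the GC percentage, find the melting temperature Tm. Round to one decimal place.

85.4°C

Length n = 33. Base counts: G=7, A=8, C=13, T=5
G+C = 20, so %GC = 20/33 × 100 = 60.606%
Salt term: 16.6 × (-0.348) = -5.777
GC term: 0.41 × 60.606 = 24.848; length term: −500/33 = −15.152
Tm = 81.5 + (-5.777) + 24.848 − 15.152 = 85.419 → 85.4°C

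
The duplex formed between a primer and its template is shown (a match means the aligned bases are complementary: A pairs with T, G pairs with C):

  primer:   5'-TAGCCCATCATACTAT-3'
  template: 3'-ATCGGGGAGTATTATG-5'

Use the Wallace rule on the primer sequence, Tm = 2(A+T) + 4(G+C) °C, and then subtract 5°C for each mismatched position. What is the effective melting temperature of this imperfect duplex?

Primer base counts: A=5, T=5, G=1, C=5 → A+T=10, G+C=6
Perfect-match Tm = 2(10) + 4(6) = 20 + 24 = 44°C
Mismatches (positions where the bases are not complementary): 3 (at positions 7, 13, 16)
Effective Tm = 44 − 3×5 = 44 − 15 = 29°C

29°C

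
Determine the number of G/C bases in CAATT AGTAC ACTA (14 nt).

Scanning the sequence gives G=1, C=3, A=6, T=4.
Total G or C: 1 + 3 = 4

4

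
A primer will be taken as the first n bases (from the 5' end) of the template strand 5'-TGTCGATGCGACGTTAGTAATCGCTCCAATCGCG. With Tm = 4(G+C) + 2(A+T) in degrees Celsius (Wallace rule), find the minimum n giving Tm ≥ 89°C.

n = 31

First 30 bases: TGTCGATGCGACGTTAGTAATCGCTCCAAT → Tm = 88°C (< 89°C)
First 31 bases: TGTCGATGCGACGTTAGTAATCGCTCCAATC → Tm = 92°C (≥ 89°C)
Since every base adds ≥2°C, Tm only increases with n, so the threshold is first crossed at n = 31.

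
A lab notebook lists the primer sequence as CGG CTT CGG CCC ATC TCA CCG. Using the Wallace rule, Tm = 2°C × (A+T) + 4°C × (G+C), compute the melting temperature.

Scanning the sequence gives G=5, A=2, T=4, C=10.
A+T = 6, G+C = 15
Tm = 2(6) + 4(15) = 12 + 60 = 72°C

72°C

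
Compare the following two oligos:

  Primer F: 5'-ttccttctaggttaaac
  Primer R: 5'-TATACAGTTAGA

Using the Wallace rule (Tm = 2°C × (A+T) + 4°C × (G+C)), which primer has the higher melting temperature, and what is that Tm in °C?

Primer F: A+T=11, G+C=6 → Tm = 2(11)+4(6) = 46°C
Primer R: A+T=9, G+C=3 → Tm = 2(9)+4(3) = 30°C
46°C vs 30°C → primer F is higher.

Primer F, 46°C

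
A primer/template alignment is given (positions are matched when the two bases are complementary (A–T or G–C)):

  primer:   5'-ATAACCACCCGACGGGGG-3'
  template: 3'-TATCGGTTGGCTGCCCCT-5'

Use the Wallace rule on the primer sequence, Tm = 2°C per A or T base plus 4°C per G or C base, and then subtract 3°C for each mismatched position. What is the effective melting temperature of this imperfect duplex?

51°C

Primer base counts: A=5, T=1, G=6, C=6 → A+T=6, G+C=12
Perfect-match Tm = 2(6) + 4(12) = 12 + 48 = 60°C
Mismatches (positions where the bases are not complementary): 3 (at positions 4, 8, 18)
Effective Tm = 60 − 3×3 = 60 − 9 = 51°C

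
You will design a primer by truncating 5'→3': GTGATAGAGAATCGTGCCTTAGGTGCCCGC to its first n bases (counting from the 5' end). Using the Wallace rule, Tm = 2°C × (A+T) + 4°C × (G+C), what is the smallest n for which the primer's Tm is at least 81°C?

First 26 bases: GTGATAGAGAATCGTGCCTTAGGTGC → Tm = 78°C (< 81°C)
First 27 bases: GTGATAGAGAATCGTGCCTTAGGTGCC → Tm = 82°C (≥ 81°C)
Since every base adds ≥2°C, Tm only increases with n, so the threshold is first crossed at n = 27.

n = 27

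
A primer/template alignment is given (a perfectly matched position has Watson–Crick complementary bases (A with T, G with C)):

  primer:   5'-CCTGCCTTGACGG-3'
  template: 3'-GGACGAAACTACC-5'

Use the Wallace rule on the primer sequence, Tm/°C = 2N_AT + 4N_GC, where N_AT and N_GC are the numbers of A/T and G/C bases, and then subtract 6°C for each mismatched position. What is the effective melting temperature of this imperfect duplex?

32°C

Primer base counts: A=1, T=3, G=4, C=5 → A+T=4, G+C=9
Perfect-match Tm = 2(4) + 4(9) = 8 + 36 = 44°C
Mismatches (positions where the bases are not complementary): 2 (at positions 6, 11)
Effective Tm = 44 − 2×6 = 44 − 12 = 32°C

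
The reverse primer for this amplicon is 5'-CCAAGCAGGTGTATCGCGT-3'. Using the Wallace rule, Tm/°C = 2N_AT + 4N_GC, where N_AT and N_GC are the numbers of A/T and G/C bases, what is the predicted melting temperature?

A=4, G=6, T=4, C=5
A+T = 8, G+C = 11
Tm = 4·11 + 2·8 = 44 + 16 = 60°C

60°C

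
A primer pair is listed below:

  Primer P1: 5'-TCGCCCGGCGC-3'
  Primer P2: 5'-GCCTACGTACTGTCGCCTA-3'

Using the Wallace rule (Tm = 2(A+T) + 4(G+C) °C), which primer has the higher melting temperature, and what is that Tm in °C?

Primer P1: A+T=1, G+C=10 → Tm = 2(1)+4(10) = 42°C
Primer P2: A+T=8, G+C=11 → Tm = 2(8)+4(11) = 60°C
42°C vs 60°C → primer P2 is higher.

Primer P2, 60°C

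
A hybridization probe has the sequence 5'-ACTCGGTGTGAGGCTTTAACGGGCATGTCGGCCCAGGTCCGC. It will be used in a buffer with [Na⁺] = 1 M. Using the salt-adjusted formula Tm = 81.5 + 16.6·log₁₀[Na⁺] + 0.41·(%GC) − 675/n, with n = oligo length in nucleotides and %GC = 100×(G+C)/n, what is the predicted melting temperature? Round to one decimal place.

Length n = 42. Base counts: C=12, T=9, G=15, A=6
G+C = 27, so %GC = 27/42 × 100 = 64.286%
Salt term: 16.6 × (0) = 0
GC term: 0.41 × 64.286 = 26.357; length term: −675/42 = −16.071
Tm = 81.5 + (0) + 26.357 − 16.071 = 91.786 → 91.8°C

91.8°C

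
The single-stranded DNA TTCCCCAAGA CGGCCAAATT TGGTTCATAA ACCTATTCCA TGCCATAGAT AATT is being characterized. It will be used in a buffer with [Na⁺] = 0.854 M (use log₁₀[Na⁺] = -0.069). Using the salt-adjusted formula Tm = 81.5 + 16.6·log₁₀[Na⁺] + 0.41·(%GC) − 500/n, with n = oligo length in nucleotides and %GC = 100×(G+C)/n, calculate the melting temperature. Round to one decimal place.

Length n = 54. Counting bases: T=16, C=14, A=17, G=7
G+C = 21, so %GC = 21/54 × 100 = 38.889%
Salt term: 16.6 × (-0.069) = -1.145
GC term: 0.41 × 38.889 = 15.944; length term: −500/54 = −9.259
Tm = 81.5 + (-1.145) + 15.944 − 9.259 = 87.04 → 87.0°C

87.0°C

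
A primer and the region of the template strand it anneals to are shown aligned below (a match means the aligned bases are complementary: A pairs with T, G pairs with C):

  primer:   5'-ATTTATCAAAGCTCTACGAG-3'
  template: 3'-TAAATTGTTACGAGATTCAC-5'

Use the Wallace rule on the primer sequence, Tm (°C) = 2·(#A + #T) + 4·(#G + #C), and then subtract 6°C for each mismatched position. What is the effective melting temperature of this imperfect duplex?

30°C

Primer base counts: A=7, T=6, G=3, C=4 → A+T=13, G+C=7
Perfect-match Tm = 2(13) + 4(7) = 26 + 28 = 54°C
Mismatches (positions where the bases are not complementary): 4 (at positions 6, 10, 17, 19)
Effective Tm = 54 − 4×6 = 54 − 24 = 30°C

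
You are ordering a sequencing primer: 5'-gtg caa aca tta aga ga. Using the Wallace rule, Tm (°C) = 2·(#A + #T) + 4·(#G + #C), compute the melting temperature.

Base counts: T=3, G=4, A=8, C=2
A+T = 11, G+C = 6
Tm = 2(11) + 4(6) = 22 + 24 = 46°C

46°C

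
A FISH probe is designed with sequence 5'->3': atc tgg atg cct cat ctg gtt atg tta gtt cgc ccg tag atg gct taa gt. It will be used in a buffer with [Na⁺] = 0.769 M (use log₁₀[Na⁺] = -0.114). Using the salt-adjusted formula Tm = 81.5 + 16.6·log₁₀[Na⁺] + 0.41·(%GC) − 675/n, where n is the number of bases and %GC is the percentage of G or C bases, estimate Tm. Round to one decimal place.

Length n = 50. Base counts: C=10, T=18, A=9, G=13
G+C = 23, so %GC = 23/50 × 100 = 46%
Salt term: 16.6 × (-0.114) = -1.892
GC term: 0.41 × 46 = 18.86; length term: −675/50 = −13.5
Tm = 81.5 + (-1.892) + 18.86 − 13.5 = 84.968 → 85.0°C

85.0°C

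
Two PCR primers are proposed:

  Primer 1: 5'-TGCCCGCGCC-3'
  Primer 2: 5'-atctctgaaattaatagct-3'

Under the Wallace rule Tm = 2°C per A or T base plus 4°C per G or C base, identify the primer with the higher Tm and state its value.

Primer 2, 48°C

Primer 1: A+T=1, G+C=9 → Tm = 2(1)+4(9) = 38°C
Primer 2: A+T=14, G+C=5 → Tm = 2(14)+4(5) = 48°C
38°C vs 48°C → primer 2 is higher.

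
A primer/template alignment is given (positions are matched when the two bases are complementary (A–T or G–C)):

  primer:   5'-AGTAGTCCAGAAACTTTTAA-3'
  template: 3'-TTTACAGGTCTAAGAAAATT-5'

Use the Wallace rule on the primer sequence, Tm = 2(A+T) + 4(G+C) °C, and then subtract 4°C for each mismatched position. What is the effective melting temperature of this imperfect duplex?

Primer base counts: A=8, T=6, G=3, C=3 → A+T=14, G+C=6
Perfect-match Tm = 2(14) + 4(6) = 28 + 24 = 52°C
Mismatches (positions where the bases are not complementary): 5 (at positions 2, 3, 4, 12, 13)
Effective Tm = 52 − 5×4 = 52 − 20 = 32°C

32°C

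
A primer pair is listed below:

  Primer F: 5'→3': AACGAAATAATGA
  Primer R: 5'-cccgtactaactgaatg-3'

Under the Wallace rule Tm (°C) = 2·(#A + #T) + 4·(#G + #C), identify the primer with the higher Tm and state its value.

Primer R, 50°C

Primer F: A+T=10, G+C=3 → Tm = 2(10)+4(3) = 32°C
Primer R: A+T=9, G+C=8 → Tm = 2(9)+4(8) = 50°C
32°C vs 50°C → primer R is higher.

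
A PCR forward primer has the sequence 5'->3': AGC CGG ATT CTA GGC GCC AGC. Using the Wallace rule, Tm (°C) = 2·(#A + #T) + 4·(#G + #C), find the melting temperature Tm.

70°C

Base counts: G=7, C=7, T=3, A=4
AT pairs contribute 7, GC pairs contribute 14.
Tm = 2×7 + 4×14 = 70°C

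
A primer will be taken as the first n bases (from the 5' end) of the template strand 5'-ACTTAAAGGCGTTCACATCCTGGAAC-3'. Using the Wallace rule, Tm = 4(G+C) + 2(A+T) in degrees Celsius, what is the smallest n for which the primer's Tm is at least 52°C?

First 18 bases: ACTTAAAGGCGTTCACAT → Tm = 50°C (< 52°C)
First 19 bases: ACTTAAAGGCGTTCACATC → Tm = 54°C (≥ 52°C)
Since every base adds ≥2°C, Tm only increases with n, so the threshold is first crossed at n = 19.

n = 19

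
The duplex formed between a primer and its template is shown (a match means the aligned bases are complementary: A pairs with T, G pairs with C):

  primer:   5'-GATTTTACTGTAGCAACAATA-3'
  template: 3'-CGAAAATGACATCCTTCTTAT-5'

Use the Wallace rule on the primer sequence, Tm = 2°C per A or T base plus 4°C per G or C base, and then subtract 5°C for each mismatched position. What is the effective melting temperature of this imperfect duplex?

39°C

Primer base counts: A=8, T=7, G=3, C=3 → A+T=15, G+C=6
Perfect-match Tm = 2(15) + 4(6) = 30 + 24 = 54°C
Mismatches (positions where the bases are not complementary): 3 (at positions 2, 14, 17)
Effective Tm = 54 − 3×5 = 54 − 15 = 39°C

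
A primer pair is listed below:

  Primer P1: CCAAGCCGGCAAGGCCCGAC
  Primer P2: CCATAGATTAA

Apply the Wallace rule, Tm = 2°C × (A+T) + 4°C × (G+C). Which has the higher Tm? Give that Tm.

Primer P1: A+T=5, G+C=15 → Tm = 2(5)+4(15) = 70°C
Primer P2: A+T=8, G+C=3 → Tm = 2(8)+4(3) = 28°C
70°C vs 28°C → primer P1 is higher.

Primer P1, 70°C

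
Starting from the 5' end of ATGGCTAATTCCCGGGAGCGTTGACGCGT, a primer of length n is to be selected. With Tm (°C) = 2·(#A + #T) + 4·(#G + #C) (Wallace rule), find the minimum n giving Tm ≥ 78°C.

First 24 bases: ATGGCTAATTCCCGGGAGCGTTGA → Tm = 74°C (< 78°C)
First 25 bases: ATGGCTAATTCCCGGGAGCGTTGAC → Tm = 78°C (≥ 78°C)
Each additional base adds 2°C (A/T) or 4°C (G/C), so Tm is non-decreasing in n; n = 25 is the first length to reach 78°C.

n = 25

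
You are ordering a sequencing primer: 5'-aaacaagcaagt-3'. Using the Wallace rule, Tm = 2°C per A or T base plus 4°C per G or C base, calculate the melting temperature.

Base counts: C=2, T=1, G=2, A=7
AT pairs contribute 8, GC pairs contribute 4.
Tm = 2(8) + 4(4) = 16 + 16 = 32°C

32°C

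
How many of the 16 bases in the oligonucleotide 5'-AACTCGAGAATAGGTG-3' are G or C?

7

Base counts: A=6, C=2, T=3, G=5
Total G or C: 5 + 2 = 7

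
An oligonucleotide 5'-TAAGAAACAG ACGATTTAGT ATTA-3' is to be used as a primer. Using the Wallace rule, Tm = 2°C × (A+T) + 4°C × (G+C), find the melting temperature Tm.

60°C

T=7, A=11, C=2, G=4
AT pairs contribute 18, GC pairs contribute 6.
Tm = 2(18) + 4(6) = 36 + 24 = 60°C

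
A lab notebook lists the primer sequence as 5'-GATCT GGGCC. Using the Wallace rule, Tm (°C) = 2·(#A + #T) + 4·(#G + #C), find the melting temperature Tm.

34°C

Scanning the sequence gives T=2, G=4, A=1, C=3.
So N_AT = 3 and N_GC = 7.
Tm = 2(3) + 4(7) = 6 + 28 = 34°C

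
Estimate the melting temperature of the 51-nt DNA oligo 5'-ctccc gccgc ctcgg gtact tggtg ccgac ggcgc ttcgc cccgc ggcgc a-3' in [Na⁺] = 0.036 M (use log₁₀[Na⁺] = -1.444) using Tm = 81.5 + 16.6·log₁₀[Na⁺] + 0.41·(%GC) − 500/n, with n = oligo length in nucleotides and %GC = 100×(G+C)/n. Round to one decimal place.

79.9°C

Length n = 51. Base counts: G=17, A=3, C=23, T=8
G+C = 40, so %GC = 40/51 × 100 = 78.431%
Salt term: 16.6 × (-1.444) = -23.97
GC term: 0.41 × 78.431 = 32.157; length term: −500/51 = −9.804
Tm = 81.5 + (-23.97) + 32.157 − 9.804 = 79.883 → 79.9°C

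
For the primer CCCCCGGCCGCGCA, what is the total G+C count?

13

Scanning the sequence gives C=9, G=4, A=1, T=0.
G+C = 4 + 9 = 13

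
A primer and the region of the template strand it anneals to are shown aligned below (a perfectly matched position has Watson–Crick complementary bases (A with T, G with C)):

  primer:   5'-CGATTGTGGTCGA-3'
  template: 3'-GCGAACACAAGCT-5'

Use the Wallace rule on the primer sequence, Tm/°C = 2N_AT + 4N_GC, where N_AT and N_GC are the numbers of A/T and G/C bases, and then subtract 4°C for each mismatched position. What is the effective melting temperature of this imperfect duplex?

Primer base counts: A=2, T=4, G=5, C=2 → A+T=6, G+C=7
Perfect-match Tm = 2(6) + 4(7) = 12 + 28 = 40°C
Mismatches (positions where the bases are not complementary): 2 (at positions 3, 9)
Effective Tm = 40 − 2×4 = 40 − 8 = 32°C

32°C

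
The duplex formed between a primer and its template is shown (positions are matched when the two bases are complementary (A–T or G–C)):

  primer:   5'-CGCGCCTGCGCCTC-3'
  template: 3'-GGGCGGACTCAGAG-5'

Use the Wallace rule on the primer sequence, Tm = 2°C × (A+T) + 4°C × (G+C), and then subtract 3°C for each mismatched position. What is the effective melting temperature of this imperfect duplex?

43°C

Primer base counts: A=0, T=2, G=4, C=8 → A+T=2, G+C=12
Perfect-match Tm = 2(2) + 4(12) = 4 + 48 = 52°C
Mismatches (positions where the bases are not complementary): 3 (at positions 2, 9, 11)
Effective Tm = 52 − 3×3 = 52 − 9 = 43°C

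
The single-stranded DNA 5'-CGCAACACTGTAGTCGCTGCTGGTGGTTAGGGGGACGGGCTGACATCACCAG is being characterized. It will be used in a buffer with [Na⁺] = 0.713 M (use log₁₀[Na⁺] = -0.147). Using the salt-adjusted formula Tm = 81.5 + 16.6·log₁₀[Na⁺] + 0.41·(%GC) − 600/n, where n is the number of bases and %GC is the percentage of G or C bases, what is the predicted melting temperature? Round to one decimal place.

92.8°C

Length n = 52. Counting bases: G=19, C=13, T=10, A=10
G+C = 32, so %GC = 32/52 × 100 = 61.538%
Salt term: 16.6 × (-0.147) = -2.44
GC term: 0.41 × 61.538 = 25.231; length term: −600/52 = −11.538
Tm = 81.5 + (-2.44) + 25.231 − 11.538 = 92.753 → 92.8°C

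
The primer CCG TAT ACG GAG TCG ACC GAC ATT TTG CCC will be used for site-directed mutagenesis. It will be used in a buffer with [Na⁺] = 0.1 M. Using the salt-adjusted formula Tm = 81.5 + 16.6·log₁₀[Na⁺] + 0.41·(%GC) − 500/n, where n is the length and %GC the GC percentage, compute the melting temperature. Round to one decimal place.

Length n = 30. Base counts: C=10, G=7, A=6, T=7
G+C = 17, so %GC = 17/30 × 100 = 56.667%
Salt term: 16.6 × (-1) = -16.6
GC term: 0.41 × 56.667 = 23.233; length term: −500/30 = −16.667
Tm = 81.5 + (-16.6) + 23.233 − 16.667 = 71.466 → 71.5°C

71.5°C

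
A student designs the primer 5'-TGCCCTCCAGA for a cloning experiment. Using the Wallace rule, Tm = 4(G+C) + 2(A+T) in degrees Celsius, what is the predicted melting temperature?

36°C

G=2, A=2, C=5, T=2
AT pairs contribute 4, GC pairs contribute 7.
Tm = 2×4 + 4×7 = 36°C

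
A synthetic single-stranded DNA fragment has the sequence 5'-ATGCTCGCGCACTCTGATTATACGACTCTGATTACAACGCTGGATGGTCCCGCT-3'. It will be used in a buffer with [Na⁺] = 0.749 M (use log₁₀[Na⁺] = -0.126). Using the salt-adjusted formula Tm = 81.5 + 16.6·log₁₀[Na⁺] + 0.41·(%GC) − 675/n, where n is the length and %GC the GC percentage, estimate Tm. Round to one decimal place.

Length n = 54. Scanning the sequence gives A=11, G=12, T=15, C=16.
G+C = 28, so %GC = 28/54 × 100 = 51.852%
Salt term: 16.6 × (-0.126) = -2.092
GC term: 0.41 × 51.852 = 21.259; length term: −675/54 = −12.5
Tm = 81.5 + (-2.092) + 21.259 − 12.5 = 88.167 → 88.2°C

88.2°C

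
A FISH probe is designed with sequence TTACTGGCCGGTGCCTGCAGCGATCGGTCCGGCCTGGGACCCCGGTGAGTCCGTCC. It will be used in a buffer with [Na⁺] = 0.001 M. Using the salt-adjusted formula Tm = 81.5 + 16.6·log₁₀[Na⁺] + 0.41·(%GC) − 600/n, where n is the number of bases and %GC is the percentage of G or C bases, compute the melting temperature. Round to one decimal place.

50.3°C

Length n = 56. Counting bases: G=20, T=11, C=20, A=5
G+C = 40, so %GC = 40/56 × 100 = 71.429%
Salt term: 16.6 × (-3) = -49.8
GC term: 0.41 × 71.429 = 29.286; length term: −600/56 = −10.714
Tm = 81.5 + (-49.8) + 29.286 − 10.714 = 50.272 → 50.3°C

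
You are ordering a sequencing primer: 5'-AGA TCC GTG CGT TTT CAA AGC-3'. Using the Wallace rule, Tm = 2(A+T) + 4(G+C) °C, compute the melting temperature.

62°C

Counting bases: G=5, T=6, C=5, A=5
A+T = 11, G+C = 10
Tm = 2×11 + 4×10 = 62°C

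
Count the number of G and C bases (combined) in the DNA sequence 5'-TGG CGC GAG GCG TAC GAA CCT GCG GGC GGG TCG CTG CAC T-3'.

29

Counting bases: C=12, T=6, G=17, A=5
Total G or C: 17 + 12 = 29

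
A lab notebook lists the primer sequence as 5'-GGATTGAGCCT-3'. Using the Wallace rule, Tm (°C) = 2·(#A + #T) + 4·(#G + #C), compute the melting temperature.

Base counts: A=2, C=2, T=3, G=4
AT pairs contribute 5, GC pairs contribute 6.
Tm = 4·6 + 2·5 = 24 + 10 = 34°C

34°C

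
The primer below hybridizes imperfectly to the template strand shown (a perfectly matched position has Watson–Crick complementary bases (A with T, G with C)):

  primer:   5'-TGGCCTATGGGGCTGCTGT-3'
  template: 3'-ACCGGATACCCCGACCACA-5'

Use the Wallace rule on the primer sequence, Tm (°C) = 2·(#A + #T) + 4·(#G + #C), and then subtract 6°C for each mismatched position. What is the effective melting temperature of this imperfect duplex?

56°C

Primer base counts: A=1, T=6, G=8, C=4 → A+T=7, G+C=12
Perfect-match Tm = 2(7) + 4(12) = 14 + 48 = 62°C
Mismatches (positions where the bases are not complementary): 1 (at position 16)
Effective Tm = 62 − 1×6 = 62 − 6 = 56°C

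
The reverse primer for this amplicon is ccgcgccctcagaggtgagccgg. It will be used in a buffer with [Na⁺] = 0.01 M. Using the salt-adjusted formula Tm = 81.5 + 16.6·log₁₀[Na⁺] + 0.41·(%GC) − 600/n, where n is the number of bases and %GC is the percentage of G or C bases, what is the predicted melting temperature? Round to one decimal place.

Length n = 23. Counting bases: T=2, A=3, C=9, G=9
G+C = 18, so %GC = 18/23 × 100 = 78.261%
Salt term: 16.6 × (-2) = -33.2
GC term: 0.41 × 78.261 = 32.087; length term: −600/23 = −26.087
Tm = 81.5 + (-33.2) + 32.087 − 26.087 = 54.3 → 54.3°C

54.3°C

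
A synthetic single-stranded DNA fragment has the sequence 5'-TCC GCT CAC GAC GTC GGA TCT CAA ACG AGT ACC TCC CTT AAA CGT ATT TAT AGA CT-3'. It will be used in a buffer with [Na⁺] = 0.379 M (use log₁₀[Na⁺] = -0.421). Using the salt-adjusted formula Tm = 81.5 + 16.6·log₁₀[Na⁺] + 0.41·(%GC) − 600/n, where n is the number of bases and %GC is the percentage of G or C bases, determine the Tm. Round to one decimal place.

82.8°C

Length n = 56. Counting bases: C=17, A=15, T=15, G=9
G+C = 26, so %GC = 26/56 × 100 = 46.429%
Salt term: 16.6 × (-0.421) = -6.989
GC term: 0.41 × 46.429 = 19.036; length term: −600/56 = −10.714
Tm = 81.5 + (-6.989) + 19.036 − 10.714 = 82.833 → 82.8°C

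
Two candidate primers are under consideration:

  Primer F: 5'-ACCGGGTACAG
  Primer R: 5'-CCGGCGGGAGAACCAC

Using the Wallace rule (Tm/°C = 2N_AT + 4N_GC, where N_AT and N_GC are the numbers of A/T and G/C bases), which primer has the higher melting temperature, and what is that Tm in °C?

Primer R, 56°C

Primer F: A+T=4, G+C=7 → Tm = 2(4)+4(7) = 36°C
Primer R: A+T=4, G+C=12 → Tm = 2(4)+4(12) = 56°C
36°C vs 56°C → primer R is higher.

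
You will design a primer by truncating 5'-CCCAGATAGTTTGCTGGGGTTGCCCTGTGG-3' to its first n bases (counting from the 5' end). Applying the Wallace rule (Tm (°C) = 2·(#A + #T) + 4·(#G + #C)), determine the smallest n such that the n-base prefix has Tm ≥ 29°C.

n = 10

First 9 bases: CCCAGATAG → Tm = 28°C (< 29°C)
First 10 bases: CCCAGATAGT → Tm = 30°C (≥ 29°C)
Each additional base adds 2°C (A/T) or 4°C (G/C), so Tm is non-decreasing in n; n = 10 is the first length to reach 29°C.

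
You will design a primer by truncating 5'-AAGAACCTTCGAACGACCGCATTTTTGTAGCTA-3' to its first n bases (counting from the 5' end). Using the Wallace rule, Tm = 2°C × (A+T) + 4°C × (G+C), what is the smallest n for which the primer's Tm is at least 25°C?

First 9 bases: AAGAACCTT → Tm = 24°C (< 25°C)
First 10 bases: AAGAACCTTC → Tm = 28°C (≥ 25°C)
Each additional base adds 2°C (A/T) or 4°C (G/C), so Tm is non-decreasing in n; n = 10 is the first length to reach 25°C.

n = 10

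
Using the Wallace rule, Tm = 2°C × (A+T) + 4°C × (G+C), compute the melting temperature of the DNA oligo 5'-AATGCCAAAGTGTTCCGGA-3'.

Scanning the sequence gives C=4, T=4, A=6, G=5.
A+T = 10, G+C = 9
Tm = 2(10) + 4(9) = 20 + 36 = 56°C

56°C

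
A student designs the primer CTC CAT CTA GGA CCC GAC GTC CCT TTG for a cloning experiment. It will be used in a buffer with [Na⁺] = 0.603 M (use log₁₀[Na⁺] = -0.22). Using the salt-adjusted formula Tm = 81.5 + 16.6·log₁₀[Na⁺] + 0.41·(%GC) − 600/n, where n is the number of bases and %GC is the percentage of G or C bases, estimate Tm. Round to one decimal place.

Length n = 27. T=7, A=4, G=5, C=11
G+C = 16, so %GC = 16/27 × 100 = 59.259%
Salt term: 16.6 × (-0.22) = -3.652
GC term: 0.41 × 59.259 = 24.296; length term: −600/27 = −22.222
Tm = 81.5 + (-3.652) + 24.296 − 22.222 = 79.922 → 79.9°C

79.9°C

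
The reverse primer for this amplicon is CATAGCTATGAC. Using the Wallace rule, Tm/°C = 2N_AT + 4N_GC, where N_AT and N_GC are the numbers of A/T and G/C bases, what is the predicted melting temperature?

34°C

Base counts: A=4, G=2, T=3, C=3
So N_AT = 7 and N_GC = 5.
Tm = 2×7 + 4×5 = 34°C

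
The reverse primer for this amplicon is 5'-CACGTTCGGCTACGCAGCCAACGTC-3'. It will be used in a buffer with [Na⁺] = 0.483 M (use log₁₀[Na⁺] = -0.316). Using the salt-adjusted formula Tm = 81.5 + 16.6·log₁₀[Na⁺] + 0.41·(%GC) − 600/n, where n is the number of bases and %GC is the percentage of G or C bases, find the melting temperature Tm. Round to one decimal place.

Length n = 25. C=10, A=5, G=6, T=4
G+C = 16, so %GC = 16/25 × 100 = 64%
Salt term: 16.6 × (-0.316) = -5.246
GC term: 0.41 × 64 = 26.24; length term: −600/25 = −24
Tm = 81.5 + (-5.246) + 26.24 − 24 = 78.494 → 78.5°C

78.5°C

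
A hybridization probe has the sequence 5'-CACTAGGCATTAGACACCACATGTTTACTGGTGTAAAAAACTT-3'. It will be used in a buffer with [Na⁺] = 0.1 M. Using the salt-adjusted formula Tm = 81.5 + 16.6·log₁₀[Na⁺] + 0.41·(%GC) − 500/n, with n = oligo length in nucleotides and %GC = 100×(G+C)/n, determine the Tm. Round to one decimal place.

68.5°C

Length n = 43. Counting bases: A=15, T=12, G=7, C=9
G+C = 16, so %GC = 16/43 × 100 = 37.209%
Salt term: 16.6 × (-1) = -16.6
GC term: 0.41 × 37.209 = 15.256; length term: −500/43 = −11.628
Tm = 81.5 + (-16.6) + 15.256 − 11.628 = 68.528 → 68.5°C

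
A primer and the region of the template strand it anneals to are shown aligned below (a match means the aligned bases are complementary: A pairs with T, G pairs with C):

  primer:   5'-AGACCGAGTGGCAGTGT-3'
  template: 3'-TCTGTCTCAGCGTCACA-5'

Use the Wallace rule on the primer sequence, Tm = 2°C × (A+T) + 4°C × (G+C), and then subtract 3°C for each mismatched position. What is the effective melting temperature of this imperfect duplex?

Primer base counts: A=4, T=3, G=7, C=3 → A+T=7, G+C=10
Perfect-match Tm = 2(7) + 4(10) = 14 + 40 = 54°C
Mismatches (positions where the bases are not complementary): 2 (at positions 5, 10)
Effective Tm = 54 − 2×3 = 54 − 6 = 48°C

48°C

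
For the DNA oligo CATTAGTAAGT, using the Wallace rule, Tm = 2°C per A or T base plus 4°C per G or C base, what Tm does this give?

28°C

T=4, A=4, C=1, G=2
So N_AT = 8 and N_GC = 3.
Tm = 2(8) + 4(3) = 16 + 12 = 28°C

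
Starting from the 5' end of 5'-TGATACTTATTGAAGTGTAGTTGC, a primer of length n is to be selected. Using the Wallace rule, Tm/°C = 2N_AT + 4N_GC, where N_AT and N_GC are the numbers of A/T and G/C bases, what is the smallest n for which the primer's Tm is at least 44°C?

n = 17

First 16 bases: TGATACTTATTGAAGT → Tm = 40°C (< 44°C)
First 17 bases: TGATACTTATTGAAGTG → Tm = 44°C (≥ 44°C)
Since every base adds ≥2°C, Tm only increases with n, so the threshold is first crossed at n = 17.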